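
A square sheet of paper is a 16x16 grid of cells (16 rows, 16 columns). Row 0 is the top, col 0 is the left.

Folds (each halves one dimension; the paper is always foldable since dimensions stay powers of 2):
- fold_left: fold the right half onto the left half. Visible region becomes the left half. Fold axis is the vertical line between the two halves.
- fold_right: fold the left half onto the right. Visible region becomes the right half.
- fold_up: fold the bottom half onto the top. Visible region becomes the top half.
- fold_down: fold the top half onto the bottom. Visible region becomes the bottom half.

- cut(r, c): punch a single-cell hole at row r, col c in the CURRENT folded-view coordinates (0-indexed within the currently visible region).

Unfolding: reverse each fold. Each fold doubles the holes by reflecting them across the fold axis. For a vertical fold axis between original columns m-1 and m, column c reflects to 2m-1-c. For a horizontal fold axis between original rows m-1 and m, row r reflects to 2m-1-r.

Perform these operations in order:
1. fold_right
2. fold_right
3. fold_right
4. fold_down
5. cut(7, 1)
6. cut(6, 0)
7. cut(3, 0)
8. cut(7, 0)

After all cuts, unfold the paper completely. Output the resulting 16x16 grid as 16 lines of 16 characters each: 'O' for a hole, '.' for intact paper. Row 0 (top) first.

Op 1 fold_right: fold axis v@8; visible region now rows[0,16) x cols[8,16) = 16x8
Op 2 fold_right: fold axis v@12; visible region now rows[0,16) x cols[12,16) = 16x4
Op 3 fold_right: fold axis v@14; visible region now rows[0,16) x cols[14,16) = 16x2
Op 4 fold_down: fold axis h@8; visible region now rows[8,16) x cols[14,16) = 8x2
Op 5 cut(7, 1): punch at orig (15,15); cuts so far [(15, 15)]; region rows[8,16) x cols[14,16) = 8x2
Op 6 cut(6, 0): punch at orig (14,14); cuts so far [(14, 14), (15, 15)]; region rows[8,16) x cols[14,16) = 8x2
Op 7 cut(3, 0): punch at orig (11,14); cuts so far [(11, 14), (14, 14), (15, 15)]; region rows[8,16) x cols[14,16) = 8x2
Op 8 cut(7, 0): punch at orig (15,14); cuts so far [(11, 14), (14, 14), (15, 14), (15, 15)]; region rows[8,16) x cols[14,16) = 8x2
Unfold 1 (reflect across h@8): 8 holes -> [(0, 14), (0, 15), (1, 14), (4, 14), (11, 14), (14, 14), (15, 14), (15, 15)]
Unfold 2 (reflect across v@14): 16 holes -> [(0, 12), (0, 13), (0, 14), (0, 15), (1, 13), (1, 14), (4, 13), (4, 14), (11, 13), (11, 14), (14, 13), (14, 14), (15, 12), (15, 13), (15, 14), (15, 15)]
Unfold 3 (reflect across v@12): 32 holes -> [(0, 8), (0, 9), (0, 10), (0, 11), (0, 12), (0, 13), (0, 14), (0, 15), (1, 9), (1, 10), (1, 13), (1, 14), (4, 9), (4, 10), (4, 13), (4, 14), (11, 9), (11, 10), (11, 13), (11, 14), (14, 9), (14, 10), (14, 13), (14, 14), (15, 8), (15, 9), (15, 10), (15, 11), (15, 12), (15, 13), (15, 14), (15, 15)]
Unfold 4 (reflect across v@8): 64 holes -> [(0, 0), (0, 1), (0, 2), (0, 3), (0, 4), (0, 5), (0, 6), (0, 7), (0, 8), (0, 9), (0, 10), (0, 11), (0, 12), (0, 13), (0, 14), (0, 15), (1, 1), (1, 2), (1, 5), (1, 6), (1, 9), (1, 10), (1, 13), (1, 14), (4, 1), (4, 2), (4, 5), (4, 6), (4, 9), (4, 10), (4, 13), (4, 14), (11, 1), (11, 2), (11, 5), (11, 6), (11, 9), (11, 10), (11, 13), (11, 14), (14, 1), (14, 2), (14, 5), (14, 6), (14, 9), (14, 10), (14, 13), (14, 14), (15, 0), (15, 1), (15, 2), (15, 3), (15, 4), (15, 5), (15, 6), (15, 7), (15, 8), (15, 9), (15, 10), (15, 11), (15, 12), (15, 13), (15, 14), (15, 15)]

Answer: OOOOOOOOOOOOOOOO
.OO..OO..OO..OO.
................
................
.OO..OO..OO..OO.
................
................
................
................
................
................
.OO..OO..OO..OO.
................
................
.OO..OO..OO..OO.
OOOOOOOOOOOOOOOO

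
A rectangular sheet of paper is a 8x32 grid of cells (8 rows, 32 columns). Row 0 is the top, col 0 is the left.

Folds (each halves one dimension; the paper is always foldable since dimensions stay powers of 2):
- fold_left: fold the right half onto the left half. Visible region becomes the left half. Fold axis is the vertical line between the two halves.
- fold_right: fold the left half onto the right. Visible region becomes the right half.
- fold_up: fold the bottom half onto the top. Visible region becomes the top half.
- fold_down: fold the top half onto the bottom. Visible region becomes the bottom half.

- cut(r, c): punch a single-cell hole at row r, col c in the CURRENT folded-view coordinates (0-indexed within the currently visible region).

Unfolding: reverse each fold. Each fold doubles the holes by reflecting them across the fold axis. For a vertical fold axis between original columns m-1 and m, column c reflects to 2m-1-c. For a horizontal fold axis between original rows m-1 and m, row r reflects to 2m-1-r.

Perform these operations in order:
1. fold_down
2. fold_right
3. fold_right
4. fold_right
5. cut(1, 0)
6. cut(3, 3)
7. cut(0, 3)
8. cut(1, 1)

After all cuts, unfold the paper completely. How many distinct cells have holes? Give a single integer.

Answer: 64

Derivation:
Op 1 fold_down: fold axis h@4; visible region now rows[4,8) x cols[0,32) = 4x32
Op 2 fold_right: fold axis v@16; visible region now rows[4,8) x cols[16,32) = 4x16
Op 3 fold_right: fold axis v@24; visible region now rows[4,8) x cols[24,32) = 4x8
Op 4 fold_right: fold axis v@28; visible region now rows[4,8) x cols[28,32) = 4x4
Op 5 cut(1, 0): punch at orig (5,28); cuts so far [(5, 28)]; region rows[4,8) x cols[28,32) = 4x4
Op 6 cut(3, 3): punch at orig (7,31); cuts so far [(5, 28), (7, 31)]; region rows[4,8) x cols[28,32) = 4x4
Op 7 cut(0, 3): punch at orig (4,31); cuts so far [(4, 31), (5, 28), (7, 31)]; region rows[4,8) x cols[28,32) = 4x4
Op 8 cut(1, 1): punch at orig (5,29); cuts so far [(4, 31), (5, 28), (5, 29), (7, 31)]; region rows[4,8) x cols[28,32) = 4x4
Unfold 1 (reflect across v@28): 8 holes -> [(4, 24), (4, 31), (5, 26), (5, 27), (5, 28), (5, 29), (7, 24), (7, 31)]
Unfold 2 (reflect across v@24): 16 holes -> [(4, 16), (4, 23), (4, 24), (4, 31), (5, 18), (5, 19), (5, 20), (5, 21), (5, 26), (5, 27), (5, 28), (5, 29), (7, 16), (7, 23), (7, 24), (7, 31)]
Unfold 3 (reflect across v@16): 32 holes -> [(4, 0), (4, 7), (4, 8), (4, 15), (4, 16), (4, 23), (4, 24), (4, 31), (5, 2), (5, 3), (5, 4), (5, 5), (5, 10), (5, 11), (5, 12), (5, 13), (5, 18), (5, 19), (5, 20), (5, 21), (5, 26), (5, 27), (5, 28), (5, 29), (7, 0), (7, 7), (7, 8), (7, 15), (7, 16), (7, 23), (7, 24), (7, 31)]
Unfold 4 (reflect across h@4): 64 holes -> [(0, 0), (0, 7), (0, 8), (0, 15), (0, 16), (0, 23), (0, 24), (0, 31), (2, 2), (2, 3), (2, 4), (2, 5), (2, 10), (2, 11), (2, 12), (2, 13), (2, 18), (2, 19), (2, 20), (2, 21), (2, 26), (2, 27), (2, 28), (2, 29), (3, 0), (3, 7), (3, 8), (3, 15), (3, 16), (3, 23), (3, 24), (3, 31), (4, 0), (4, 7), (4, 8), (4, 15), (4, 16), (4, 23), (4, 24), (4, 31), (5, 2), (5, 3), (5, 4), (5, 5), (5, 10), (5, 11), (5, 12), (5, 13), (5, 18), (5, 19), (5, 20), (5, 21), (5, 26), (5, 27), (5, 28), (5, 29), (7, 0), (7, 7), (7, 8), (7, 15), (7, 16), (7, 23), (7, 24), (7, 31)]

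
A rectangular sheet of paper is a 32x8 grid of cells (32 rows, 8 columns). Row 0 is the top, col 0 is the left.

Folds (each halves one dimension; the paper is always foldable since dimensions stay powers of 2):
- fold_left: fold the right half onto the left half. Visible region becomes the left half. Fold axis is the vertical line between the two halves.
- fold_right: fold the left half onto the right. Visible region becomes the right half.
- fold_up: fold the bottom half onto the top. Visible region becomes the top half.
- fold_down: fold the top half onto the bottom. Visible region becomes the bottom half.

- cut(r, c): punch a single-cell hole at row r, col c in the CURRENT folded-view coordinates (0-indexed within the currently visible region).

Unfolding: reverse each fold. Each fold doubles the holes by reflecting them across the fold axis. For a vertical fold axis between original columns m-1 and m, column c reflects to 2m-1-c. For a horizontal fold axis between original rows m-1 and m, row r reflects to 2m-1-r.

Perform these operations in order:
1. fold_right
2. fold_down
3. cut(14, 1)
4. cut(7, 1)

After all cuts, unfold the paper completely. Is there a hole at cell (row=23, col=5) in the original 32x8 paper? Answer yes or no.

Op 1 fold_right: fold axis v@4; visible region now rows[0,32) x cols[4,8) = 32x4
Op 2 fold_down: fold axis h@16; visible region now rows[16,32) x cols[4,8) = 16x4
Op 3 cut(14, 1): punch at orig (30,5); cuts so far [(30, 5)]; region rows[16,32) x cols[4,8) = 16x4
Op 4 cut(7, 1): punch at orig (23,5); cuts so far [(23, 5), (30, 5)]; region rows[16,32) x cols[4,8) = 16x4
Unfold 1 (reflect across h@16): 4 holes -> [(1, 5), (8, 5), (23, 5), (30, 5)]
Unfold 2 (reflect across v@4): 8 holes -> [(1, 2), (1, 5), (8, 2), (8, 5), (23, 2), (23, 5), (30, 2), (30, 5)]
Holes: [(1, 2), (1, 5), (8, 2), (8, 5), (23, 2), (23, 5), (30, 2), (30, 5)]

Answer: yes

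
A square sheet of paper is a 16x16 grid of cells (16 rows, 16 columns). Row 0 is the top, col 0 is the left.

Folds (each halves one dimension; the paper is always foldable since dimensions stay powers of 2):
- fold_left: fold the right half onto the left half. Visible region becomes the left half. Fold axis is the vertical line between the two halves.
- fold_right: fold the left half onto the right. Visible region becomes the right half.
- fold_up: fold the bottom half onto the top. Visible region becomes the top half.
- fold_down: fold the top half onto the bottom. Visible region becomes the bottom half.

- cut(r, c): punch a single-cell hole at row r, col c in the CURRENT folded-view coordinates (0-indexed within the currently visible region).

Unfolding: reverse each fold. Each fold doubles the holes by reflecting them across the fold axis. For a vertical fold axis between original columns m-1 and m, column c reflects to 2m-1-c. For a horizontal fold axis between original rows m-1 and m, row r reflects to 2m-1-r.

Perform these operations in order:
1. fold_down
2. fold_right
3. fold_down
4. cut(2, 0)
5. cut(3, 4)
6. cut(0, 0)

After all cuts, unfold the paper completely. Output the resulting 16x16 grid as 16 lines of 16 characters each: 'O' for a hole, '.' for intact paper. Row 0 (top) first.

Op 1 fold_down: fold axis h@8; visible region now rows[8,16) x cols[0,16) = 8x16
Op 2 fold_right: fold axis v@8; visible region now rows[8,16) x cols[8,16) = 8x8
Op 3 fold_down: fold axis h@12; visible region now rows[12,16) x cols[8,16) = 4x8
Op 4 cut(2, 0): punch at orig (14,8); cuts so far [(14, 8)]; region rows[12,16) x cols[8,16) = 4x8
Op 5 cut(3, 4): punch at orig (15,12); cuts so far [(14, 8), (15, 12)]; region rows[12,16) x cols[8,16) = 4x8
Op 6 cut(0, 0): punch at orig (12,8); cuts so far [(12, 8), (14, 8), (15, 12)]; region rows[12,16) x cols[8,16) = 4x8
Unfold 1 (reflect across h@12): 6 holes -> [(8, 12), (9, 8), (11, 8), (12, 8), (14, 8), (15, 12)]
Unfold 2 (reflect across v@8): 12 holes -> [(8, 3), (8, 12), (9, 7), (9, 8), (11, 7), (11, 8), (12, 7), (12, 8), (14, 7), (14, 8), (15, 3), (15, 12)]
Unfold 3 (reflect across h@8): 24 holes -> [(0, 3), (0, 12), (1, 7), (1, 8), (3, 7), (3, 8), (4, 7), (4, 8), (6, 7), (6, 8), (7, 3), (7, 12), (8, 3), (8, 12), (9, 7), (9, 8), (11, 7), (11, 8), (12, 7), (12, 8), (14, 7), (14, 8), (15, 3), (15, 12)]

Answer: ...O........O...
.......OO.......
................
.......OO.......
.......OO.......
................
.......OO.......
...O........O...
...O........O...
.......OO.......
................
.......OO.......
.......OO.......
................
.......OO.......
...O........O...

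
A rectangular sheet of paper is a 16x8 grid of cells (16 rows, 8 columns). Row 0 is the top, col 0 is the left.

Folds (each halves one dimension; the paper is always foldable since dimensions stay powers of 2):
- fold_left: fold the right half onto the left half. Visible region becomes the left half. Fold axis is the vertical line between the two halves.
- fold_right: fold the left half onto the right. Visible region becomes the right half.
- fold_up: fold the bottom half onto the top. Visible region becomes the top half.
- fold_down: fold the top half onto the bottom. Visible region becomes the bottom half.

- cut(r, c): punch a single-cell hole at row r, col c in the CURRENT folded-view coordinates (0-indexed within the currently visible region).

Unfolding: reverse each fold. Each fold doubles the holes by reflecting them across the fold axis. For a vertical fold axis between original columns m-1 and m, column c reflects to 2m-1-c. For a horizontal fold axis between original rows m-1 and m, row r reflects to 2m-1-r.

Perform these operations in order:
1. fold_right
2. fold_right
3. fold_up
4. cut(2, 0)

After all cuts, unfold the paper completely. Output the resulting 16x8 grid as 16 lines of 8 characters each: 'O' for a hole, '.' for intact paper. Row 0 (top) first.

Answer: ........
........
.OO..OO.
........
........
........
........
........
........
........
........
........
........
.OO..OO.
........
........

Derivation:
Op 1 fold_right: fold axis v@4; visible region now rows[0,16) x cols[4,8) = 16x4
Op 2 fold_right: fold axis v@6; visible region now rows[0,16) x cols[6,8) = 16x2
Op 3 fold_up: fold axis h@8; visible region now rows[0,8) x cols[6,8) = 8x2
Op 4 cut(2, 0): punch at orig (2,6); cuts so far [(2, 6)]; region rows[0,8) x cols[6,8) = 8x2
Unfold 1 (reflect across h@8): 2 holes -> [(2, 6), (13, 6)]
Unfold 2 (reflect across v@6): 4 holes -> [(2, 5), (2, 6), (13, 5), (13, 6)]
Unfold 3 (reflect across v@4): 8 holes -> [(2, 1), (2, 2), (2, 5), (2, 6), (13, 1), (13, 2), (13, 5), (13, 6)]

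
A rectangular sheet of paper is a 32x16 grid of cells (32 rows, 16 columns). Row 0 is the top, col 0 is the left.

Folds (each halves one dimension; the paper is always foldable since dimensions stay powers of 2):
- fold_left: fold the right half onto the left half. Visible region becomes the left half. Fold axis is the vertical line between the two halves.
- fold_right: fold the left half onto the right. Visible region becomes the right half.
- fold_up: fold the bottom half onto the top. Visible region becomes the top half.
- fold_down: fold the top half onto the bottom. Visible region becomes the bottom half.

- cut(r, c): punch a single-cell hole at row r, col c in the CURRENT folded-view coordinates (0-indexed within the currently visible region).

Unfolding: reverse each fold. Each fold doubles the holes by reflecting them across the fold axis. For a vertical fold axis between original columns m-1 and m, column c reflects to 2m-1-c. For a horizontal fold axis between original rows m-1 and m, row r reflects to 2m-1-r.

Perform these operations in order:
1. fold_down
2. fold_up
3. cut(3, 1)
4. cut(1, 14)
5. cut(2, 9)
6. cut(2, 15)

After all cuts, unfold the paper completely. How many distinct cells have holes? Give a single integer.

Op 1 fold_down: fold axis h@16; visible region now rows[16,32) x cols[0,16) = 16x16
Op 2 fold_up: fold axis h@24; visible region now rows[16,24) x cols[0,16) = 8x16
Op 3 cut(3, 1): punch at orig (19,1); cuts so far [(19, 1)]; region rows[16,24) x cols[0,16) = 8x16
Op 4 cut(1, 14): punch at orig (17,14); cuts so far [(17, 14), (19, 1)]; region rows[16,24) x cols[0,16) = 8x16
Op 5 cut(2, 9): punch at orig (18,9); cuts so far [(17, 14), (18, 9), (19, 1)]; region rows[16,24) x cols[0,16) = 8x16
Op 6 cut(2, 15): punch at orig (18,15); cuts so far [(17, 14), (18, 9), (18, 15), (19, 1)]; region rows[16,24) x cols[0,16) = 8x16
Unfold 1 (reflect across h@24): 8 holes -> [(17, 14), (18, 9), (18, 15), (19, 1), (28, 1), (29, 9), (29, 15), (30, 14)]
Unfold 2 (reflect across h@16): 16 holes -> [(1, 14), (2, 9), (2, 15), (3, 1), (12, 1), (13, 9), (13, 15), (14, 14), (17, 14), (18, 9), (18, 15), (19, 1), (28, 1), (29, 9), (29, 15), (30, 14)]

Answer: 16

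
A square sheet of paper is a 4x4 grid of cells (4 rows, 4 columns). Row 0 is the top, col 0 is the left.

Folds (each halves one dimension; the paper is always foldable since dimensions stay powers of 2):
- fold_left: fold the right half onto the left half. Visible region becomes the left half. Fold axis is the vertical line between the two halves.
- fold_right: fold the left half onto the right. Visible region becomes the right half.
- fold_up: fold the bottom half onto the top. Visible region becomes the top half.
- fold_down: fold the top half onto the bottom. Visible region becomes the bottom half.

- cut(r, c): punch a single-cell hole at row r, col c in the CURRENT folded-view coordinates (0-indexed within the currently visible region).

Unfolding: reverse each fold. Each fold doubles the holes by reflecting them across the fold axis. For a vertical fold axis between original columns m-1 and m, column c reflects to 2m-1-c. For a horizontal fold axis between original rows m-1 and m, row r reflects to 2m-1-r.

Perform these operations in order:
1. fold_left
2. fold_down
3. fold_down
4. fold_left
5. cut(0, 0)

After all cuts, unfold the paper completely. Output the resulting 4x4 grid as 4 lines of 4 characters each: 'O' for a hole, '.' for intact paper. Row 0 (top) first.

Op 1 fold_left: fold axis v@2; visible region now rows[0,4) x cols[0,2) = 4x2
Op 2 fold_down: fold axis h@2; visible region now rows[2,4) x cols[0,2) = 2x2
Op 3 fold_down: fold axis h@3; visible region now rows[3,4) x cols[0,2) = 1x2
Op 4 fold_left: fold axis v@1; visible region now rows[3,4) x cols[0,1) = 1x1
Op 5 cut(0, 0): punch at orig (3,0); cuts so far [(3, 0)]; region rows[3,4) x cols[0,1) = 1x1
Unfold 1 (reflect across v@1): 2 holes -> [(3, 0), (3, 1)]
Unfold 2 (reflect across h@3): 4 holes -> [(2, 0), (2, 1), (3, 0), (3, 1)]
Unfold 3 (reflect across h@2): 8 holes -> [(0, 0), (0, 1), (1, 0), (1, 1), (2, 0), (2, 1), (3, 0), (3, 1)]
Unfold 4 (reflect across v@2): 16 holes -> [(0, 0), (0, 1), (0, 2), (0, 3), (1, 0), (1, 1), (1, 2), (1, 3), (2, 0), (2, 1), (2, 2), (2, 3), (3, 0), (3, 1), (3, 2), (3, 3)]

Answer: OOOO
OOOO
OOOO
OOOO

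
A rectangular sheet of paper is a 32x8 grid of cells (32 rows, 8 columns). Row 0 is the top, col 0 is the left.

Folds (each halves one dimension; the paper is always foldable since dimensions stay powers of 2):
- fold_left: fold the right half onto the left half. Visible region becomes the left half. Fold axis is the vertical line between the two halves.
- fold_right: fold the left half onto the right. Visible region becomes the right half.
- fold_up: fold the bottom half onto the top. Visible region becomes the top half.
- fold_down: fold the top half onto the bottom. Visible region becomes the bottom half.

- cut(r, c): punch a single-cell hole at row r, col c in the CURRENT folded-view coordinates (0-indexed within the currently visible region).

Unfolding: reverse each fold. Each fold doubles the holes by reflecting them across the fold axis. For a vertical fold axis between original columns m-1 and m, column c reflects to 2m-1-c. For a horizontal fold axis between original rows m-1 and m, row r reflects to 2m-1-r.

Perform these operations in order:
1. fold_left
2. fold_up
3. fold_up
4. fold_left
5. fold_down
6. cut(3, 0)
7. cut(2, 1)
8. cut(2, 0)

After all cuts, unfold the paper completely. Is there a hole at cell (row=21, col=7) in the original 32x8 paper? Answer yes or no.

Answer: no

Derivation:
Op 1 fold_left: fold axis v@4; visible region now rows[0,32) x cols[0,4) = 32x4
Op 2 fold_up: fold axis h@16; visible region now rows[0,16) x cols[0,4) = 16x4
Op 3 fold_up: fold axis h@8; visible region now rows[0,8) x cols[0,4) = 8x4
Op 4 fold_left: fold axis v@2; visible region now rows[0,8) x cols[0,2) = 8x2
Op 5 fold_down: fold axis h@4; visible region now rows[4,8) x cols[0,2) = 4x2
Op 6 cut(3, 0): punch at orig (7,0); cuts so far [(7, 0)]; region rows[4,8) x cols[0,2) = 4x2
Op 7 cut(2, 1): punch at orig (6,1); cuts so far [(6, 1), (7, 0)]; region rows[4,8) x cols[0,2) = 4x2
Op 8 cut(2, 0): punch at orig (6,0); cuts so far [(6, 0), (6, 1), (7, 0)]; region rows[4,8) x cols[0,2) = 4x2
Unfold 1 (reflect across h@4): 6 holes -> [(0, 0), (1, 0), (1, 1), (6, 0), (6, 1), (7, 0)]
Unfold 2 (reflect across v@2): 12 holes -> [(0, 0), (0, 3), (1, 0), (1, 1), (1, 2), (1, 3), (6, 0), (6, 1), (6, 2), (6, 3), (7, 0), (7, 3)]
Unfold 3 (reflect across h@8): 24 holes -> [(0, 0), (0, 3), (1, 0), (1, 1), (1, 2), (1, 3), (6, 0), (6, 1), (6, 2), (6, 3), (7, 0), (7, 3), (8, 0), (8, 3), (9, 0), (9, 1), (9, 2), (9, 3), (14, 0), (14, 1), (14, 2), (14, 3), (15, 0), (15, 3)]
Unfold 4 (reflect across h@16): 48 holes -> [(0, 0), (0, 3), (1, 0), (1, 1), (1, 2), (1, 3), (6, 0), (6, 1), (6, 2), (6, 3), (7, 0), (7, 3), (8, 0), (8, 3), (9, 0), (9, 1), (9, 2), (9, 3), (14, 0), (14, 1), (14, 2), (14, 3), (15, 0), (15, 3), (16, 0), (16, 3), (17, 0), (17, 1), (17, 2), (17, 3), (22, 0), (22, 1), (22, 2), (22, 3), (23, 0), (23, 3), (24, 0), (24, 3), (25, 0), (25, 1), (25, 2), (25, 3), (30, 0), (30, 1), (30, 2), (30, 3), (31, 0), (31, 3)]
Unfold 5 (reflect across v@4): 96 holes -> [(0, 0), (0, 3), (0, 4), (0, 7), (1, 0), (1, 1), (1, 2), (1, 3), (1, 4), (1, 5), (1, 6), (1, 7), (6, 0), (6, 1), (6, 2), (6, 3), (6, 4), (6, 5), (6, 6), (6, 7), (7, 0), (7, 3), (7, 4), (7, 7), (8, 0), (8, 3), (8, 4), (8, 7), (9, 0), (9, 1), (9, 2), (9, 3), (9, 4), (9, 5), (9, 6), (9, 7), (14, 0), (14, 1), (14, 2), (14, 3), (14, 4), (14, 5), (14, 6), (14, 7), (15, 0), (15, 3), (15, 4), (15, 7), (16, 0), (16, 3), (16, 4), (16, 7), (17, 0), (17, 1), (17, 2), (17, 3), (17, 4), (17, 5), (17, 6), (17, 7), (22, 0), (22, 1), (22, 2), (22, 3), (22, 4), (22, 5), (22, 6), (22, 7), (23, 0), (23, 3), (23, 4), (23, 7), (24, 0), (24, 3), (24, 4), (24, 7), (25, 0), (25, 1), (25, 2), (25, 3), (25, 4), (25, 5), (25, 6), (25, 7), (30, 0), (30, 1), (30, 2), (30, 3), (30, 4), (30, 5), (30, 6), (30, 7), (31, 0), (31, 3), (31, 4), (31, 7)]
Holes: [(0, 0), (0, 3), (0, 4), (0, 7), (1, 0), (1, 1), (1, 2), (1, 3), (1, 4), (1, 5), (1, 6), (1, 7), (6, 0), (6, 1), (6, 2), (6, 3), (6, 4), (6, 5), (6, 6), (6, 7), (7, 0), (7, 3), (7, 4), (7, 7), (8, 0), (8, 3), (8, 4), (8, 7), (9, 0), (9, 1), (9, 2), (9, 3), (9, 4), (9, 5), (9, 6), (9, 7), (14, 0), (14, 1), (14, 2), (14, 3), (14, 4), (14, 5), (14, 6), (14, 7), (15, 0), (15, 3), (15, 4), (15, 7), (16, 0), (16, 3), (16, 4), (16, 7), (17, 0), (17, 1), (17, 2), (17, 3), (17, 4), (17, 5), (17, 6), (17, 7), (22, 0), (22, 1), (22, 2), (22, 3), (22, 4), (22, 5), (22, 6), (22, 7), (23, 0), (23, 3), (23, 4), (23, 7), (24, 0), (24, 3), (24, 4), (24, 7), (25, 0), (25, 1), (25, 2), (25, 3), (25, 4), (25, 5), (25, 6), (25, 7), (30, 0), (30, 1), (30, 2), (30, 3), (30, 4), (30, 5), (30, 6), (30, 7), (31, 0), (31, 3), (31, 4), (31, 7)]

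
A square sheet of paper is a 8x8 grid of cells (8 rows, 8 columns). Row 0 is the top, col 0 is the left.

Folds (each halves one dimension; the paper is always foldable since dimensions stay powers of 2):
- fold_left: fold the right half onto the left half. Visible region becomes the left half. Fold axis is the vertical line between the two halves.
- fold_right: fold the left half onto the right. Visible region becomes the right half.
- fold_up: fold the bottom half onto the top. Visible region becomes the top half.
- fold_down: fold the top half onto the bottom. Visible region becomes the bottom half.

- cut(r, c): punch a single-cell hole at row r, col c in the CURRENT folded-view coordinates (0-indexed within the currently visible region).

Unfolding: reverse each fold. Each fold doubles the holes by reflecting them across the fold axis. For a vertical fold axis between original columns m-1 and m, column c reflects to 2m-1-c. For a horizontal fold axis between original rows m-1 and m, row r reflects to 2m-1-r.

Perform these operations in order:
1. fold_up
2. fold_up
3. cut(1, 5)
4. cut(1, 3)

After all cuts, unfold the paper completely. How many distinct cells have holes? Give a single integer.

Answer: 8

Derivation:
Op 1 fold_up: fold axis h@4; visible region now rows[0,4) x cols[0,8) = 4x8
Op 2 fold_up: fold axis h@2; visible region now rows[0,2) x cols[0,8) = 2x8
Op 3 cut(1, 5): punch at orig (1,5); cuts so far [(1, 5)]; region rows[0,2) x cols[0,8) = 2x8
Op 4 cut(1, 3): punch at orig (1,3); cuts so far [(1, 3), (1, 5)]; region rows[0,2) x cols[0,8) = 2x8
Unfold 1 (reflect across h@2): 4 holes -> [(1, 3), (1, 5), (2, 3), (2, 5)]
Unfold 2 (reflect across h@4): 8 holes -> [(1, 3), (1, 5), (2, 3), (2, 5), (5, 3), (5, 5), (6, 3), (6, 5)]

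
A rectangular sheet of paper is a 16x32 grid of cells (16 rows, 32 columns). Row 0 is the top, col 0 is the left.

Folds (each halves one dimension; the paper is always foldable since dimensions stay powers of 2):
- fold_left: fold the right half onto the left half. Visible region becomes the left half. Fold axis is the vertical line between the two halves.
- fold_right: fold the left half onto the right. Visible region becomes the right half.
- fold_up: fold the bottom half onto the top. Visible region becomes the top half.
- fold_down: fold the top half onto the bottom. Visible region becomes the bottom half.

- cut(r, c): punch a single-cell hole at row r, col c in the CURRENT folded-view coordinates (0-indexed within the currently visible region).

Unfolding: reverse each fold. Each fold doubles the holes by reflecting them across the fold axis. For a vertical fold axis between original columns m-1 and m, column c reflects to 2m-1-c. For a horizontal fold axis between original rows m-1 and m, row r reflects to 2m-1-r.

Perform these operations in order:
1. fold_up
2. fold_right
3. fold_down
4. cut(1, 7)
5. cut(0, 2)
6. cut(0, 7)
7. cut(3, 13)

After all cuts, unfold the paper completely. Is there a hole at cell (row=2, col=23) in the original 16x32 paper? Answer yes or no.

Answer: yes

Derivation:
Op 1 fold_up: fold axis h@8; visible region now rows[0,8) x cols[0,32) = 8x32
Op 2 fold_right: fold axis v@16; visible region now rows[0,8) x cols[16,32) = 8x16
Op 3 fold_down: fold axis h@4; visible region now rows[4,8) x cols[16,32) = 4x16
Op 4 cut(1, 7): punch at orig (5,23); cuts so far [(5, 23)]; region rows[4,8) x cols[16,32) = 4x16
Op 5 cut(0, 2): punch at orig (4,18); cuts so far [(4, 18), (5, 23)]; region rows[4,8) x cols[16,32) = 4x16
Op 6 cut(0, 7): punch at orig (4,23); cuts so far [(4, 18), (4, 23), (5, 23)]; region rows[4,8) x cols[16,32) = 4x16
Op 7 cut(3, 13): punch at orig (7,29); cuts so far [(4, 18), (4, 23), (5, 23), (7, 29)]; region rows[4,8) x cols[16,32) = 4x16
Unfold 1 (reflect across h@4): 8 holes -> [(0, 29), (2, 23), (3, 18), (3, 23), (4, 18), (4, 23), (5, 23), (7, 29)]
Unfold 2 (reflect across v@16): 16 holes -> [(0, 2), (0, 29), (2, 8), (2, 23), (3, 8), (3, 13), (3, 18), (3, 23), (4, 8), (4, 13), (4, 18), (4, 23), (5, 8), (5, 23), (7, 2), (7, 29)]
Unfold 3 (reflect across h@8): 32 holes -> [(0, 2), (0, 29), (2, 8), (2, 23), (3, 8), (3, 13), (3, 18), (3, 23), (4, 8), (4, 13), (4, 18), (4, 23), (5, 8), (5, 23), (7, 2), (7, 29), (8, 2), (8, 29), (10, 8), (10, 23), (11, 8), (11, 13), (11, 18), (11, 23), (12, 8), (12, 13), (12, 18), (12, 23), (13, 8), (13, 23), (15, 2), (15, 29)]
Holes: [(0, 2), (0, 29), (2, 8), (2, 23), (3, 8), (3, 13), (3, 18), (3, 23), (4, 8), (4, 13), (4, 18), (4, 23), (5, 8), (5, 23), (7, 2), (7, 29), (8, 2), (8, 29), (10, 8), (10, 23), (11, 8), (11, 13), (11, 18), (11, 23), (12, 8), (12, 13), (12, 18), (12, 23), (13, 8), (13, 23), (15, 2), (15, 29)]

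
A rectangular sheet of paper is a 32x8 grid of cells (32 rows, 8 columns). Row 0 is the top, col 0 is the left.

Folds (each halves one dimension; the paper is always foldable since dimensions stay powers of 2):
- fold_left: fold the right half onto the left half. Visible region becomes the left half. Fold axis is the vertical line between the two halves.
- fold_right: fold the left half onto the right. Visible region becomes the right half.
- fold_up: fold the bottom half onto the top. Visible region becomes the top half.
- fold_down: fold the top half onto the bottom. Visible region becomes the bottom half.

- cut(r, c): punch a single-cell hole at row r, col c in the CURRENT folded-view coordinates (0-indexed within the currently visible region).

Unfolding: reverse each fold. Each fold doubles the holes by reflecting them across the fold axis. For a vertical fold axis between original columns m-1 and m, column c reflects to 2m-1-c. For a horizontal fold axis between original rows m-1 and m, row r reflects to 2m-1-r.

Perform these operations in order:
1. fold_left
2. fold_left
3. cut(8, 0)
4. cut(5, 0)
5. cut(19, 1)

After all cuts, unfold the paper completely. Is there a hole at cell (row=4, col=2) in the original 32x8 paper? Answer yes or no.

Op 1 fold_left: fold axis v@4; visible region now rows[0,32) x cols[0,4) = 32x4
Op 2 fold_left: fold axis v@2; visible region now rows[0,32) x cols[0,2) = 32x2
Op 3 cut(8, 0): punch at orig (8,0); cuts so far [(8, 0)]; region rows[0,32) x cols[0,2) = 32x2
Op 4 cut(5, 0): punch at orig (5,0); cuts so far [(5, 0), (8, 0)]; region rows[0,32) x cols[0,2) = 32x2
Op 5 cut(19, 1): punch at orig (19,1); cuts so far [(5, 0), (8, 0), (19, 1)]; region rows[0,32) x cols[0,2) = 32x2
Unfold 1 (reflect across v@2): 6 holes -> [(5, 0), (5, 3), (8, 0), (8, 3), (19, 1), (19, 2)]
Unfold 2 (reflect across v@4): 12 holes -> [(5, 0), (5, 3), (5, 4), (5, 7), (8, 0), (8, 3), (8, 4), (8, 7), (19, 1), (19, 2), (19, 5), (19, 6)]
Holes: [(5, 0), (5, 3), (5, 4), (5, 7), (8, 0), (8, 3), (8, 4), (8, 7), (19, 1), (19, 2), (19, 5), (19, 6)]

Answer: no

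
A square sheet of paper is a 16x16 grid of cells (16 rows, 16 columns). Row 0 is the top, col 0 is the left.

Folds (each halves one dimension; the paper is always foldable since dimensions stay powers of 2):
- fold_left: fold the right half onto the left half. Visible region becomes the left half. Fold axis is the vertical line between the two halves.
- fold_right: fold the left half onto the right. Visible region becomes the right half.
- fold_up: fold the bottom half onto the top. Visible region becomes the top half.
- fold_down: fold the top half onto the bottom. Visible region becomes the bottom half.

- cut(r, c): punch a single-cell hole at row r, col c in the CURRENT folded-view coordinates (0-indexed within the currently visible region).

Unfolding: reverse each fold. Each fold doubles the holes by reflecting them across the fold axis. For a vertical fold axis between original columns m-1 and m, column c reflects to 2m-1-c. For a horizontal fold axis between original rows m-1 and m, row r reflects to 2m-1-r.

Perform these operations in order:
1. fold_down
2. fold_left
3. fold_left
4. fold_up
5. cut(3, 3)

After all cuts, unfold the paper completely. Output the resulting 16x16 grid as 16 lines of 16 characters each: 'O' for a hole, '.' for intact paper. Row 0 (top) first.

Answer: ................
................
................
...OO......OO...
...OO......OO...
................
................
................
................
................
................
...OO......OO...
...OO......OO...
................
................
................

Derivation:
Op 1 fold_down: fold axis h@8; visible region now rows[8,16) x cols[0,16) = 8x16
Op 2 fold_left: fold axis v@8; visible region now rows[8,16) x cols[0,8) = 8x8
Op 3 fold_left: fold axis v@4; visible region now rows[8,16) x cols[0,4) = 8x4
Op 4 fold_up: fold axis h@12; visible region now rows[8,12) x cols[0,4) = 4x4
Op 5 cut(3, 3): punch at orig (11,3); cuts so far [(11, 3)]; region rows[8,12) x cols[0,4) = 4x4
Unfold 1 (reflect across h@12): 2 holes -> [(11, 3), (12, 3)]
Unfold 2 (reflect across v@4): 4 holes -> [(11, 3), (11, 4), (12, 3), (12, 4)]
Unfold 3 (reflect across v@8): 8 holes -> [(11, 3), (11, 4), (11, 11), (11, 12), (12, 3), (12, 4), (12, 11), (12, 12)]
Unfold 4 (reflect across h@8): 16 holes -> [(3, 3), (3, 4), (3, 11), (3, 12), (4, 3), (4, 4), (4, 11), (4, 12), (11, 3), (11, 4), (11, 11), (11, 12), (12, 3), (12, 4), (12, 11), (12, 12)]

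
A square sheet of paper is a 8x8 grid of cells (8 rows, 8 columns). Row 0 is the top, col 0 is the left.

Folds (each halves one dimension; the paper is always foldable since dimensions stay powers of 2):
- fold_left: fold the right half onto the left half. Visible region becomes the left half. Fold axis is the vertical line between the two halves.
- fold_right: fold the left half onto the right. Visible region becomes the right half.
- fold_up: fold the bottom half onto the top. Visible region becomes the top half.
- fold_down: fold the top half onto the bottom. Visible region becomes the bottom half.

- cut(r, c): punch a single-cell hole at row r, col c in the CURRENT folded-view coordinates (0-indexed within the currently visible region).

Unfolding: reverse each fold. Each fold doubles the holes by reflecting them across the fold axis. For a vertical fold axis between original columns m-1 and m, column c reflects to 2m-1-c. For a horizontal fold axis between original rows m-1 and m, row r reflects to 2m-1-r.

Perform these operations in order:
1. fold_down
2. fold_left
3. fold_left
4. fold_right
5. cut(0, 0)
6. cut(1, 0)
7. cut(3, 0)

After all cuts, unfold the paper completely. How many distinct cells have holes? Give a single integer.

Op 1 fold_down: fold axis h@4; visible region now rows[4,8) x cols[0,8) = 4x8
Op 2 fold_left: fold axis v@4; visible region now rows[4,8) x cols[0,4) = 4x4
Op 3 fold_left: fold axis v@2; visible region now rows[4,8) x cols[0,2) = 4x2
Op 4 fold_right: fold axis v@1; visible region now rows[4,8) x cols[1,2) = 4x1
Op 5 cut(0, 0): punch at orig (4,1); cuts so far [(4, 1)]; region rows[4,8) x cols[1,2) = 4x1
Op 6 cut(1, 0): punch at orig (5,1); cuts so far [(4, 1), (5, 1)]; region rows[4,8) x cols[1,2) = 4x1
Op 7 cut(3, 0): punch at orig (7,1); cuts so far [(4, 1), (5, 1), (7, 1)]; region rows[4,8) x cols[1,2) = 4x1
Unfold 1 (reflect across v@1): 6 holes -> [(4, 0), (4, 1), (5, 0), (5, 1), (7, 0), (7, 1)]
Unfold 2 (reflect across v@2): 12 holes -> [(4, 0), (4, 1), (4, 2), (4, 3), (5, 0), (5, 1), (5, 2), (5, 3), (7, 0), (7, 1), (7, 2), (7, 3)]
Unfold 3 (reflect across v@4): 24 holes -> [(4, 0), (4, 1), (4, 2), (4, 3), (4, 4), (4, 5), (4, 6), (4, 7), (5, 0), (5, 1), (5, 2), (5, 3), (5, 4), (5, 5), (5, 6), (5, 7), (7, 0), (7, 1), (7, 2), (7, 3), (7, 4), (7, 5), (7, 6), (7, 7)]
Unfold 4 (reflect across h@4): 48 holes -> [(0, 0), (0, 1), (0, 2), (0, 3), (0, 4), (0, 5), (0, 6), (0, 7), (2, 0), (2, 1), (2, 2), (2, 3), (2, 4), (2, 5), (2, 6), (2, 7), (3, 0), (3, 1), (3, 2), (3, 3), (3, 4), (3, 5), (3, 6), (3, 7), (4, 0), (4, 1), (4, 2), (4, 3), (4, 4), (4, 5), (4, 6), (4, 7), (5, 0), (5, 1), (5, 2), (5, 3), (5, 4), (5, 5), (5, 6), (5, 7), (7, 0), (7, 1), (7, 2), (7, 3), (7, 4), (7, 5), (7, 6), (7, 7)]

Answer: 48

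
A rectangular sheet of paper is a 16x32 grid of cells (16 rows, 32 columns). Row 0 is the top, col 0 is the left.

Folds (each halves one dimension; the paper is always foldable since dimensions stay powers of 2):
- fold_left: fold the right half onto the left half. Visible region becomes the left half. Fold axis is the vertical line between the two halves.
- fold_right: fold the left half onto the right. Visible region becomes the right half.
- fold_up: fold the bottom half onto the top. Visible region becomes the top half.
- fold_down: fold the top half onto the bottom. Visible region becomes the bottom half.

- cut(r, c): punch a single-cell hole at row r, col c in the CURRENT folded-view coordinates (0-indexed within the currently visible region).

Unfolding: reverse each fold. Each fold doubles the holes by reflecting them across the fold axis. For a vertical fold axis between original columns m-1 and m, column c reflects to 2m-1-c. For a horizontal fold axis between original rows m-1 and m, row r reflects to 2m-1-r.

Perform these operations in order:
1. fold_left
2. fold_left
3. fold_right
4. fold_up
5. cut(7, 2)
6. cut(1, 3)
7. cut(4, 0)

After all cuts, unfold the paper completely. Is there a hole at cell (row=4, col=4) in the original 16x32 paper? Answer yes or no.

Answer: yes

Derivation:
Op 1 fold_left: fold axis v@16; visible region now rows[0,16) x cols[0,16) = 16x16
Op 2 fold_left: fold axis v@8; visible region now rows[0,16) x cols[0,8) = 16x8
Op 3 fold_right: fold axis v@4; visible region now rows[0,16) x cols[4,8) = 16x4
Op 4 fold_up: fold axis h@8; visible region now rows[0,8) x cols[4,8) = 8x4
Op 5 cut(7, 2): punch at orig (7,6); cuts so far [(7, 6)]; region rows[0,8) x cols[4,8) = 8x4
Op 6 cut(1, 3): punch at orig (1,7); cuts so far [(1, 7), (7, 6)]; region rows[0,8) x cols[4,8) = 8x4
Op 7 cut(4, 0): punch at orig (4,4); cuts so far [(1, 7), (4, 4), (7, 6)]; region rows[0,8) x cols[4,8) = 8x4
Unfold 1 (reflect across h@8): 6 holes -> [(1, 7), (4, 4), (7, 6), (8, 6), (11, 4), (14, 7)]
Unfold 2 (reflect across v@4): 12 holes -> [(1, 0), (1, 7), (4, 3), (4, 4), (7, 1), (7, 6), (8, 1), (8, 6), (11, 3), (11, 4), (14, 0), (14, 7)]
Unfold 3 (reflect across v@8): 24 holes -> [(1, 0), (1, 7), (1, 8), (1, 15), (4, 3), (4, 4), (4, 11), (4, 12), (7, 1), (7, 6), (7, 9), (7, 14), (8, 1), (8, 6), (8, 9), (8, 14), (11, 3), (11, 4), (11, 11), (11, 12), (14, 0), (14, 7), (14, 8), (14, 15)]
Unfold 4 (reflect across v@16): 48 holes -> [(1, 0), (1, 7), (1, 8), (1, 15), (1, 16), (1, 23), (1, 24), (1, 31), (4, 3), (4, 4), (4, 11), (4, 12), (4, 19), (4, 20), (4, 27), (4, 28), (7, 1), (7, 6), (7, 9), (7, 14), (7, 17), (7, 22), (7, 25), (7, 30), (8, 1), (8, 6), (8, 9), (8, 14), (8, 17), (8, 22), (8, 25), (8, 30), (11, 3), (11, 4), (11, 11), (11, 12), (11, 19), (11, 20), (11, 27), (11, 28), (14, 0), (14, 7), (14, 8), (14, 15), (14, 16), (14, 23), (14, 24), (14, 31)]
Holes: [(1, 0), (1, 7), (1, 8), (1, 15), (1, 16), (1, 23), (1, 24), (1, 31), (4, 3), (4, 4), (4, 11), (4, 12), (4, 19), (4, 20), (4, 27), (4, 28), (7, 1), (7, 6), (7, 9), (7, 14), (7, 17), (7, 22), (7, 25), (7, 30), (8, 1), (8, 6), (8, 9), (8, 14), (8, 17), (8, 22), (8, 25), (8, 30), (11, 3), (11, 4), (11, 11), (11, 12), (11, 19), (11, 20), (11, 27), (11, 28), (14, 0), (14, 7), (14, 8), (14, 15), (14, 16), (14, 23), (14, 24), (14, 31)]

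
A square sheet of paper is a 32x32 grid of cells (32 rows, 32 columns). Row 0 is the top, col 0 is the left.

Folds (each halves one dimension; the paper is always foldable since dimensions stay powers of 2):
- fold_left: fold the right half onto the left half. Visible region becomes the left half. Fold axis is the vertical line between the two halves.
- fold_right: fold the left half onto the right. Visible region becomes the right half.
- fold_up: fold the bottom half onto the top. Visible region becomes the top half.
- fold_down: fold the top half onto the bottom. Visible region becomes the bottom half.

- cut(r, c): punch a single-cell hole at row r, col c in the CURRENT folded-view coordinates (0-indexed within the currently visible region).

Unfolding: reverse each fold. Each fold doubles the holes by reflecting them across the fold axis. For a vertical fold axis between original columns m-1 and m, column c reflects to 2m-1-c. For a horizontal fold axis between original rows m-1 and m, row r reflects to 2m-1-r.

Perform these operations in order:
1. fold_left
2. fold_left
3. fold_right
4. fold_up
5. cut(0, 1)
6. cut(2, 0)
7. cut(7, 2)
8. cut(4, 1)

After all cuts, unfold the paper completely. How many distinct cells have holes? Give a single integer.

Answer: 64

Derivation:
Op 1 fold_left: fold axis v@16; visible region now rows[0,32) x cols[0,16) = 32x16
Op 2 fold_left: fold axis v@8; visible region now rows[0,32) x cols[0,8) = 32x8
Op 3 fold_right: fold axis v@4; visible region now rows[0,32) x cols[4,8) = 32x4
Op 4 fold_up: fold axis h@16; visible region now rows[0,16) x cols[4,8) = 16x4
Op 5 cut(0, 1): punch at orig (0,5); cuts so far [(0, 5)]; region rows[0,16) x cols[4,8) = 16x4
Op 6 cut(2, 0): punch at orig (2,4); cuts so far [(0, 5), (2, 4)]; region rows[0,16) x cols[4,8) = 16x4
Op 7 cut(7, 2): punch at orig (7,6); cuts so far [(0, 5), (2, 4), (7, 6)]; region rows[0,16) x cols[4,8) = 16x4
Op 8 cut(4, 1): punch at orig (4,5); cuts so far [(0, 5), (2, 4), (4, 5), (7, 6)]; region rows[0,16) x cols[4,8) = 16x4
Unfold 1 (reflect across h@16): 8 holes -> [(0, 5), (2, 4), (4, 5), (7, 6), (24, 6), (27, 5), (29, 4), (31, 5)]
Unfold 2 (reflect across v@4): 16 holes -> [(0, 2), (0, 5), (2, 3), (2, 4), (4, 2), (4, 5), (7, 1), (7, 6), (24, 1), (24, 6), (27, 2), (27, 5), (29, 3), (29, 4), (31, 2), (31, 5)]
Unfold 3 (reflect across v@8): 32 holes -> [(0, 2), (0, 5), (0, 10), (0, 13), (2, 3), (2, 4), (2, 11), (2, 12), (4, 2), (4, 5), (4, 10), (4, 13), (7, 1), (7, 6), (7, 9), (7, 14), (24, 1), (24, 6), (24, 9), (24, 14), (27, 2), (27, 5), (27, 10), (27, 13), (29, 3), (29, 4), (29, 11), (29, 12), (31, 2), (31, 5), (31, 10), (31, 13)]
Unfold 4 (reflect across v@16): 64 holes -> [(0, 2), (0, 5), (0, 10), (0, 13), (0, 18), (0, 21), (0, 26), (0, 29), (2, 3), (2, 4), (2, 11), (2, 12), (2, 19), (2, 20), (2, 27), (2, 28), (4, 2), (4, 5), (4, 10), (4, 13), (4, 18), (4, 21), (4, 26), (4, 29), (7, 1), (7, 6), (7, 9), (7, 14), (7, 17), (7, 22), (7, 25), (7, 30), (24, 1), (24, 6), (24, 9), (24, 14), (24, 17), (24, 22), (24, 25), (24, 30), (27, 2), (27, 5), (27, 10), (27, 13), (27, 18), (27, 21), (27, 26), (27, 29), (29, 3), (29, 4), (29, 11), (29, 12), (29, 19), (29, 20), (29, 27), (29, 28), (31, 2), (31, 5), (31, 10), (31, 13), (31, 18), (31, 21), (31, 26), (31, 29)]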